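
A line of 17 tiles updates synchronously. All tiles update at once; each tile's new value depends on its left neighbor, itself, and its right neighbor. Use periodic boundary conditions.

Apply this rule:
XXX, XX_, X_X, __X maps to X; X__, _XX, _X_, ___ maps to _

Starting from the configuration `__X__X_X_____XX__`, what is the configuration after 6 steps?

_X_____X_X___X__X

_X__X_X_____X_X__
X__X_X_____X_X___
__X_X_____X_X___X
_X_X_____X_X___X_
X_X_____X_X___X__
_X_____X_X___X__X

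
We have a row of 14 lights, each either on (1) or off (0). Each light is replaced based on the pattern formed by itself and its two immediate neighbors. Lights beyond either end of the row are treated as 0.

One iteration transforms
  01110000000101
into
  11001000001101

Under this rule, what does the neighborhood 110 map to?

At position 3 the neighborhood is 110; the next row has 0 there.

0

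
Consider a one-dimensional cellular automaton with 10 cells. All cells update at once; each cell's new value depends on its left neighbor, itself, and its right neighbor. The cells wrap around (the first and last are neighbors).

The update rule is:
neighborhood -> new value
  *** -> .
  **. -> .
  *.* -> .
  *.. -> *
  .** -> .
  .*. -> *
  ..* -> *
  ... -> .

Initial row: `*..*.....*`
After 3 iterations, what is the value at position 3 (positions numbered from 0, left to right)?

iteration 1: .****...*.
iteration 2: *....*.***
iteration 3: .*..**....
position 3 holds .

.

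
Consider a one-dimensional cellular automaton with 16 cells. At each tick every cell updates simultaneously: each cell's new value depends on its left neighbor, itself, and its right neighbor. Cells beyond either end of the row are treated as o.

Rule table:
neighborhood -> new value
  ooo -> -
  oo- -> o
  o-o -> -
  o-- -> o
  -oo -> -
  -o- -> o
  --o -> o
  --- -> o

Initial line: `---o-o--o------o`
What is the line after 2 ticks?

---o----------o-

oooo-oooooooooo-
---o----------o-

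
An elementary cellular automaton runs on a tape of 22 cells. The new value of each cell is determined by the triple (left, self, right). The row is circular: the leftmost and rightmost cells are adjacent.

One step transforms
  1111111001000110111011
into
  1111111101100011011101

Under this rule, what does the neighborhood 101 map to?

At position 15 the neighborhood is 101; the next row has 1 there.

1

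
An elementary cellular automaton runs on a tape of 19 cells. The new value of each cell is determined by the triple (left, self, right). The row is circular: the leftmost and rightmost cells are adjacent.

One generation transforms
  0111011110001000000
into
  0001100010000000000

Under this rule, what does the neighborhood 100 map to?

At position 9 the neighborhood is 100; the next row has 0 there.

0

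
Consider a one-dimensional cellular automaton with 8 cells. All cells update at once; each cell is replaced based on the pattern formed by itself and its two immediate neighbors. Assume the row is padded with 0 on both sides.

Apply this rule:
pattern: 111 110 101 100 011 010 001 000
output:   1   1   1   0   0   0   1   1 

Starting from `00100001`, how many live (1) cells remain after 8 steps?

3

step 1: 11001110
step 2: 01010110
step 3: 10101010
step 4: 01010100
step 5: 10101001
step 6: 01010010
step 7: 10100100
step 8: 01001001
count of 1: 3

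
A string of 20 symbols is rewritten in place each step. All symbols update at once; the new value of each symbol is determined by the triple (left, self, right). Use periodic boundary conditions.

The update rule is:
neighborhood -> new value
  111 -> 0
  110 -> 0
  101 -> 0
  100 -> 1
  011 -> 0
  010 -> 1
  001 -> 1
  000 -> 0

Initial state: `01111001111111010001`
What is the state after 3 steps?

11011111100001110001

00000110000000011011
10001001000000100000
11011111100001110001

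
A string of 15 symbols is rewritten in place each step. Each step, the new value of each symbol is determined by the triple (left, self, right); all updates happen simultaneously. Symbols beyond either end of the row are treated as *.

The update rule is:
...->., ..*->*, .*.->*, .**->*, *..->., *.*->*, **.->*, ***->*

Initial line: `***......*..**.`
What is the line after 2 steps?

***....********

***.....**.****
***....********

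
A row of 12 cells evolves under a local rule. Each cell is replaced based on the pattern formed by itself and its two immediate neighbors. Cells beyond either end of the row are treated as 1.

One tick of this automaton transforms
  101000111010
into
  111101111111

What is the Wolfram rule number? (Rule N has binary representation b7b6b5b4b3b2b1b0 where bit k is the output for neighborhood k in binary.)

254

position 7: 111 → 1  (bit 7 = 1)
position 0: 110 → 1  (bit 6 = 1)
position 1: 101 → 1  (bit 5 = 1)
position 3: 100 → 1  (bit 4 = 1)
position 6: 011 → 1  (bit 3 = 1)
position 2: 010 → 1  (bit 2 = 1)
position 5: 001 → 1  (bit 1 = 1)
position 4: 000 → 0  (bit 0 = 0)
bits b7..b0 = 11111110 = 254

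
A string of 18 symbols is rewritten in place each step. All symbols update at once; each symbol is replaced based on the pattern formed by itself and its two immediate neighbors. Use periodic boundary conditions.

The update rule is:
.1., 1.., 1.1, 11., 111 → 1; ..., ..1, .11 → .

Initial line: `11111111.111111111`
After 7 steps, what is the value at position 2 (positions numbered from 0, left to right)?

1

111111111.11111111
1111111111.1111111
11111111111.111111
111111111111.11111
1111111111111.1111
11111111111111.111
111111111111111.11
position 2 holds 1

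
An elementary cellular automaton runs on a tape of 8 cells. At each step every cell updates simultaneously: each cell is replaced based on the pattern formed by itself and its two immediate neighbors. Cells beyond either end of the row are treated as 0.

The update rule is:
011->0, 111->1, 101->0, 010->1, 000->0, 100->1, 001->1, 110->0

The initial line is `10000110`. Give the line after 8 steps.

01110100

11001001
00111111
01011110
11001101
00110001
01001011
11111000
01110100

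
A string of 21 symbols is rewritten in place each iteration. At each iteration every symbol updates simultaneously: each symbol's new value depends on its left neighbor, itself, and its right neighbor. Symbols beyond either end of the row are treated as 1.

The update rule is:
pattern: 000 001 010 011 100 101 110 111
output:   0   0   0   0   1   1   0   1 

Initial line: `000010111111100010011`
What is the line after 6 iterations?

iteration 1: 100001011111010001001
iteration 2: 010000101110101000100
iteration 3: 101000010101010100010
iteration 4: 010100001010101010001
iteration 5: 101010000101010101000
iteration 6: 010101000010101010100

010101000010101010100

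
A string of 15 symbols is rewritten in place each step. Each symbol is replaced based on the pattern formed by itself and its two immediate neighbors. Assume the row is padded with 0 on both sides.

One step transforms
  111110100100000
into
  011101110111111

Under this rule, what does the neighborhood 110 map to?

At position 4 the neighborhood is 110; the next row has 0 there.

0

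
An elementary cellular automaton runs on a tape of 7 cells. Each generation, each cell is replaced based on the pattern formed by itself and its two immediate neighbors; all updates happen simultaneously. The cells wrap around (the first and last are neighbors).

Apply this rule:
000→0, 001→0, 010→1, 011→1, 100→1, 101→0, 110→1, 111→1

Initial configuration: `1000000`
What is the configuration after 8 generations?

1100000
1110000
1111000
1111100
1111110
1111110  (fixed point — unchanged through generation 8)

1111110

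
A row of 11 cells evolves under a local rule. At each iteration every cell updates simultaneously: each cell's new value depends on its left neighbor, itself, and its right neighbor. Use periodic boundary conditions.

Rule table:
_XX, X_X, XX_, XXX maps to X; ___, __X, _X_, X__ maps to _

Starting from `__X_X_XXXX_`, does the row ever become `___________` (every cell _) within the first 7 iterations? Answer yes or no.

no

___X_XXXXX_
____XXXXXX_
____XXXXXX_  (fixed point — unchanged through iteration 7)
iteration 7 is ____XXXXXX_, still not uniform _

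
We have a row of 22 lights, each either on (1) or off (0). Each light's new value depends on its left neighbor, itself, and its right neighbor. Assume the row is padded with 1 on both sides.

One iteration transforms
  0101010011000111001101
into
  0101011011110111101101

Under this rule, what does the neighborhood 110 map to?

At position 9 the neighborhood is 110; the next row has 1 there.

1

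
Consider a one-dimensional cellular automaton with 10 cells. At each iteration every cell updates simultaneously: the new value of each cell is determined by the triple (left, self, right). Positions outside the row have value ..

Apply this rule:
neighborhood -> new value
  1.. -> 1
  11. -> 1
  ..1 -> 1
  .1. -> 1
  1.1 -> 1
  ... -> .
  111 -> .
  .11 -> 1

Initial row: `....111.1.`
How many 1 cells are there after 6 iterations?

5

...11.1111
..11111..1
.11...1111
1111.11..1
1..1111111
1111.....1
count of 1: 5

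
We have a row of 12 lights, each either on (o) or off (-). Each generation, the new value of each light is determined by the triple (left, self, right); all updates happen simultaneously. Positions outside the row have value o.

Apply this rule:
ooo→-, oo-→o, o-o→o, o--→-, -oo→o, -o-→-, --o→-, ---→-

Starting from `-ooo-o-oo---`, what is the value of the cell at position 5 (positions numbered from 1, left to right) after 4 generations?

-

oo-oo-ooo---
-oooooo-o---
oo----oo----
-o----oo----
position 5 holds -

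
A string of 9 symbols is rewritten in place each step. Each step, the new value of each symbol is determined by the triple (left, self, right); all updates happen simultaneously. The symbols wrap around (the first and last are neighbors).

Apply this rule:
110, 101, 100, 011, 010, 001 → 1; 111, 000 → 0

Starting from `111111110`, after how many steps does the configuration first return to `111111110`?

step 1: 100000011
step 2: 110000110
step 3: 111001111
step 4: 001111000
step 5: 011001100
step 6: 111111110

6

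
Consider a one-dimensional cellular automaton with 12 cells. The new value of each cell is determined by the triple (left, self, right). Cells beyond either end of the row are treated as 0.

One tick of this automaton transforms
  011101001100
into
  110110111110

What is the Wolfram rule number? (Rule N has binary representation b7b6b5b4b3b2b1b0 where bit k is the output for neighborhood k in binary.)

122

position 2: 111 → 0  (bit 7 = 0)
position 3: 110 → 1  (bit 6 = 1)
position 4: 101 → 1  (bit 5 = 1)
position 6: 100 → 1  (bit 4 = 1)
position 1: 011 → 1  (bit 3 = 1)
position 5: 010 → 0  (bit 2 = 0)
position 0: 001 → 1  (bit 1 = 1)
position 11: 000 → 0  (bit 0 = 0)
bits b7..b0 = 01111010 = 122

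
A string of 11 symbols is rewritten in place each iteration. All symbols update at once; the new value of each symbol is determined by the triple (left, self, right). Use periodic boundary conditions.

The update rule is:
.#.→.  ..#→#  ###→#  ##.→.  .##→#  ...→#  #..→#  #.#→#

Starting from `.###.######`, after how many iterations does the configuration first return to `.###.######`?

11

###.######.
##.######.#
#.######.##
.######.###
######.###.
#####.###.#
####.###.##
###.###.###
##.###.####
#.###.#####
.###.######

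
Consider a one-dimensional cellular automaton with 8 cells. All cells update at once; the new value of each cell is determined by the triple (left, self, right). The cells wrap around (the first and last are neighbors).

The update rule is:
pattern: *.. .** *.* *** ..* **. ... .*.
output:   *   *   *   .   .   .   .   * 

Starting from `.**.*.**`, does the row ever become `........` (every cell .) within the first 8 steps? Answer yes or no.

step 1: **.****.
step 2: *.**...*
step 3: .**.*..*
step 4: **.***.*
step 5: ..**..**
step 6: *.*.*.*.
step 7: ********
step 8: ........
all cells are . at step 8

yes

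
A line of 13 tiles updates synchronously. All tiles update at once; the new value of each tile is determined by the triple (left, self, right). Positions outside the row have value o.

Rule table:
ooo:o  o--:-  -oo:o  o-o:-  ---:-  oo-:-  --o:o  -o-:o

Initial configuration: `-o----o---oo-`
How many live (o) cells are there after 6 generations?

-o---oo--oo--
-o--oo--oo--o
-o-oo--oo--oo
-o-o--oo--ooo
-o-o-oo--oooo
-o-o-o--ooooo
count of o: 8

8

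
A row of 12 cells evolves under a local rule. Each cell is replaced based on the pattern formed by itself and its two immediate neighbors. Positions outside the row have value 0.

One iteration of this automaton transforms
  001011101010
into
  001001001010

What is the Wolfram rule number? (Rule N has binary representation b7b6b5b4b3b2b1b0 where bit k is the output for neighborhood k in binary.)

position 5: 111 → 1  (bit 7 = 1)
position 6: 110 → 0  (bit 6 = 0)
position 3: 101 → 0  (bit 5 = 0)
position 11: 100 → 0  (bit 4 = 0)
position 4: 011 → 0  (bit 3 = 0)
position 2: 010 → 1  (bit 2 = 1)
position 1: 001 → 0  (bit 1 = 0)
position 0: 000 → 0  (bit 0 = 0)
bits b7..b0 = 10000100 = 132

132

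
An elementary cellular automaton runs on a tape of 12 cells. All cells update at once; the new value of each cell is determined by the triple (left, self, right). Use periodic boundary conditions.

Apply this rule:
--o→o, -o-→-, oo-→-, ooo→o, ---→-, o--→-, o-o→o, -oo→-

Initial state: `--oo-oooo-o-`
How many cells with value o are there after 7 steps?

4

step 1: -o--o-oo-o--
step 2: o--o-o--o---
step 3: --o-o--o---o
step 4: -o-o--o---o-
step 5: o-o--o---o--
step 6: -o--o---o--o
step 7: o--o---o--o-
count of o: 4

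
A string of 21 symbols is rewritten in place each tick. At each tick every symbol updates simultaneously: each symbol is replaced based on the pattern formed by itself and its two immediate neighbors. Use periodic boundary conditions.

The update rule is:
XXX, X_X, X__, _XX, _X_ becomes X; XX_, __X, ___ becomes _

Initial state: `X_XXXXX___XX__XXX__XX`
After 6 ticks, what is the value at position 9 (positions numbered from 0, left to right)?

X

tick 1: _XXXXX_X__X_X_XX_X_XX
tick 2: XXXXX_XXX_XXXXX_XXXX_
tick 3: XXXX_XXX_XXXXX_XXXX_X
tick 4: XXX_XXX_XXXXX_XXXX_XX
tick 5: XX_XXX_XXXXX_XXXX_XXX
tick 6: X_XXX_XXXXX_XXXX_XXXX
position 9 holds X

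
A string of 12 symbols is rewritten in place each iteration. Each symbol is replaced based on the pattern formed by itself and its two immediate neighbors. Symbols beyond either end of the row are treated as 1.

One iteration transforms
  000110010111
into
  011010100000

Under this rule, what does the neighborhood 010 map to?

0

At position 7 the neighborhood is 010; the next row has 0 there.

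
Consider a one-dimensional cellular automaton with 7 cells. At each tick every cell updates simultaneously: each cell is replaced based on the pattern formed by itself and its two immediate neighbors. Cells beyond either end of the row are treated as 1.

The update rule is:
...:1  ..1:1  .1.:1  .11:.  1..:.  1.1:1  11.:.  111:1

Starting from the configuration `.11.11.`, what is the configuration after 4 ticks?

11.1.11

1..1..1
..11.1.
.1..111
11.1.11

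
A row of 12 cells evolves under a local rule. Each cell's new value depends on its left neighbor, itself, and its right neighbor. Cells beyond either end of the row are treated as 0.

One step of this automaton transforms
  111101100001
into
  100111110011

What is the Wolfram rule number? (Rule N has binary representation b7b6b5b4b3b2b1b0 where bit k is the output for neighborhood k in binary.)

126

position 1: 111 → 0  (bit 7 = 0)
position 3: 110 → 1  (bit 6 = 1)
position 4: 101 → 1  (bit 5 = 1)
position 7: 100 → 1  (bit 4 = 1)
position 0: 011 → 1  (bit 3 = 1)
position 11: 010 → 1  (bit 2 = 1)
position 10: 001 → 1  (bit 1 = 1)
position 8: 000 → 0  (bit 0 = 0)
bits b7..b0 = 01111110 = 126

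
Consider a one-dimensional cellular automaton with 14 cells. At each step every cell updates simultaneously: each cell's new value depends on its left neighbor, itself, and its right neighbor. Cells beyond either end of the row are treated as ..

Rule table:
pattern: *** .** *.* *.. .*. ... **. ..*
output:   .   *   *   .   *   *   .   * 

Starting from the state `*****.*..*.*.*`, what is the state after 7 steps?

*....**.******
*.****.**.....
***...**..****
*...***..**...
*.***...**..**
***...***..**.
*...***...**..

*...***...**..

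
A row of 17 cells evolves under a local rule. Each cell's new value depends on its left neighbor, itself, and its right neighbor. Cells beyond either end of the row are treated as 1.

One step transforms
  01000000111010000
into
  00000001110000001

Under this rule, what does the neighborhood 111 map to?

1

At position 9 the neighborhood is 111; the next row has 1 there.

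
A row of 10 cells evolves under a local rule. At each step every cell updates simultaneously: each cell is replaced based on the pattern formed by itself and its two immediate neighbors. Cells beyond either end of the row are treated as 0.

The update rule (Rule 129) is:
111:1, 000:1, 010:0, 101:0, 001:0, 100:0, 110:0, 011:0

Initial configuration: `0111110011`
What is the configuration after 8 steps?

0011000011

0011100000
1001001111
0000000110
1111110000
0111100111
0011000010
1000011000
0011000011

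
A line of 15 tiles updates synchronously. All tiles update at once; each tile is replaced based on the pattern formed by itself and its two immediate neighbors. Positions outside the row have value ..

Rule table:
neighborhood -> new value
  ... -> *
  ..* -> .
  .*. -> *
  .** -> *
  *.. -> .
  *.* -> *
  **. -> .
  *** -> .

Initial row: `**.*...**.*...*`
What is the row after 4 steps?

*..*..***.*..**

step 1: *.**.*.*.**.*.*
step 2: ***.******.****
step 3: *..**.....**...
step 4: *..*..***.*..**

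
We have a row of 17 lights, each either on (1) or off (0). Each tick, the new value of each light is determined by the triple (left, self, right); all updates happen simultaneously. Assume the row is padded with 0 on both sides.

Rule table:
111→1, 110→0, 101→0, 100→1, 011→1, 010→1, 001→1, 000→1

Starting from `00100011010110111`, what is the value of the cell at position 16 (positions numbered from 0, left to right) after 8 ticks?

tick 1: 11111110010100110
tick 2: 11111101110111101
tick 3: 11111001100111001
tick 4: 11110111011110111
tick 5: 11100110011100110
tick 6: 11011101111011101
tick 7: 10011001110011001
tick 8: 11110111101110111
position 16 holds 1

1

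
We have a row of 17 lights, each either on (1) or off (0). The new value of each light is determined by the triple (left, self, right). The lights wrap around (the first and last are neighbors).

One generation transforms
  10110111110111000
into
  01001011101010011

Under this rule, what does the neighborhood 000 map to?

1

At position 15 the neighborhood is 000; the next row has 1 there.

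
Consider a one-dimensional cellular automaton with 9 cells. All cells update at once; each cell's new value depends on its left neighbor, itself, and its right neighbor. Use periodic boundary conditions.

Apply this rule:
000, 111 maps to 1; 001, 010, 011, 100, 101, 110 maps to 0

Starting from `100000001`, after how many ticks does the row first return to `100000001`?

6

001111100
100111001
000010000
111000111
110010011
100000001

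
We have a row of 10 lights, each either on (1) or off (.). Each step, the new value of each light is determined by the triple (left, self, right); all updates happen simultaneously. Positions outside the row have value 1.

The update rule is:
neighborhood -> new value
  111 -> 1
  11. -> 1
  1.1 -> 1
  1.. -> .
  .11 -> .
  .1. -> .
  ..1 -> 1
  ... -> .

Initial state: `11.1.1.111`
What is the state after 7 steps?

111111111.

111.1.1.11
1111.1.1.1
11111.1.1.
111111.1.1
1111111.1.
11111111.1
111111111.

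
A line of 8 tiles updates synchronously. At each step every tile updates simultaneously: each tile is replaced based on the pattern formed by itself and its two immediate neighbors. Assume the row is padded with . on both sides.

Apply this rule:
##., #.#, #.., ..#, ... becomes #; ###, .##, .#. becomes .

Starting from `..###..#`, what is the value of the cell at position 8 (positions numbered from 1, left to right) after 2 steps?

#

##..###.
.###..##
position 8 holds #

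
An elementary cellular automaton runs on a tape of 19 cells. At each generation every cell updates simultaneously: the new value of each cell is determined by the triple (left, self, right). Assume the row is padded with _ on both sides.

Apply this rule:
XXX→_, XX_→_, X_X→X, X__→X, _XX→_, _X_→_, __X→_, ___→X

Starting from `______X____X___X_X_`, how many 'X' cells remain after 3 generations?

generation 1: XXXXX__XXX__XX__X_X
generation 2: _____X____X___X__X_
generation 3: XXXX__XXX__XX__X__X
count of X: 11

11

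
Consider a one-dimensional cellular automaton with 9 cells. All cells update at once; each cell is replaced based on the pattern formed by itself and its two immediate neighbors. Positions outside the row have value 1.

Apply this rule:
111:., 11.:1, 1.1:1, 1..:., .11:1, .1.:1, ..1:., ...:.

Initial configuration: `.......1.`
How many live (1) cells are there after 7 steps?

2

.......11
.......1.  (repeats step 0; period 2)
step 7: .......11
count of 1: 2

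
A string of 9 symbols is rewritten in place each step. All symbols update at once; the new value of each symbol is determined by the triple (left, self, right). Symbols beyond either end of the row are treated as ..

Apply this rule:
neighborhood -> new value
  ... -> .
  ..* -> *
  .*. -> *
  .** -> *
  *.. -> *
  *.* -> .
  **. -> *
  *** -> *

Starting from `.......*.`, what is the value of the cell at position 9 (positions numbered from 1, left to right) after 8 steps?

......***
.....****
....*****
...******
..*******
.********
*********
*********
position 9 holds *

*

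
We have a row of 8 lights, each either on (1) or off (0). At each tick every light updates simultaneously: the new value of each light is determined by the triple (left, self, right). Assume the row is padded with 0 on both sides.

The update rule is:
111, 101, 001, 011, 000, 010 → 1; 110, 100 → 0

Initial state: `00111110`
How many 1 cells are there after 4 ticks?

5

11111100
11111001
11110011
11100110
count of 1: 5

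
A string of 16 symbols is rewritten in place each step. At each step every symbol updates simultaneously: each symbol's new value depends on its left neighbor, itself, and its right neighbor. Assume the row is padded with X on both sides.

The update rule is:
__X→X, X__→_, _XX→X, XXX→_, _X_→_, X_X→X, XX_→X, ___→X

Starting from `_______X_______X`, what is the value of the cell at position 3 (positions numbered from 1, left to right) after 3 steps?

step 1: _XXXXXX__XXXXXXX
step 2: XX____X_XX______
step 3: _X_XXX_XXX_XXXXX
position 3 holds _

_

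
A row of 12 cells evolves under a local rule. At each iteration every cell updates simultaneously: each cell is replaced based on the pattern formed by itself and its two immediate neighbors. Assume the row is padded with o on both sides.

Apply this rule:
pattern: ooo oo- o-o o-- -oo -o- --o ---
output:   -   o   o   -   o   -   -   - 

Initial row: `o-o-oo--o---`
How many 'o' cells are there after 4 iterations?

oo-ooo------
-ooo-o------
oo-oo-------
-oooo-------
count of o: 4

4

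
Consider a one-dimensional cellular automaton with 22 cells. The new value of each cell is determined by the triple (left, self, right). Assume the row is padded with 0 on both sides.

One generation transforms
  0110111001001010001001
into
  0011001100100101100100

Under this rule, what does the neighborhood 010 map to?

At position 9 the neighborhood is 010; the next row has 0 there.

0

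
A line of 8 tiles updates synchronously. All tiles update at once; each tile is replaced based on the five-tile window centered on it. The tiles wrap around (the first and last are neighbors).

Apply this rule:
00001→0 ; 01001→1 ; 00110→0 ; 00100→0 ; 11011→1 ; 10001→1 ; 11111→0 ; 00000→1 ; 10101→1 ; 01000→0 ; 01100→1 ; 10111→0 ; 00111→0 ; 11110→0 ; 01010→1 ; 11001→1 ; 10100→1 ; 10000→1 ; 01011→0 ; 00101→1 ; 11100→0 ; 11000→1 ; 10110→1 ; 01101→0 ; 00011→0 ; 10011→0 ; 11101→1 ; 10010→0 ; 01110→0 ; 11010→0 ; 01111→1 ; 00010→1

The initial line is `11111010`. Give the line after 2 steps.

01001010
00101111

00101111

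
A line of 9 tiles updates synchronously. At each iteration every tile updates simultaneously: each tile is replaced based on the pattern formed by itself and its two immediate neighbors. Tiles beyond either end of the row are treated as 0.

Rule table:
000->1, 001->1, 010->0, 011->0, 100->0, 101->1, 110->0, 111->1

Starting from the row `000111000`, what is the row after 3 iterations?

111010011
010100100
101001001

101001001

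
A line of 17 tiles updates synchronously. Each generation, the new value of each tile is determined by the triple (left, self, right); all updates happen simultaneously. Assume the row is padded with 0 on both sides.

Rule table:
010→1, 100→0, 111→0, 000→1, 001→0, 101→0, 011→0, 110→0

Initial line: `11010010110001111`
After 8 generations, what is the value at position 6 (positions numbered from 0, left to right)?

1

generation 1: 00010010000100000
generation 2: 11010010110101111
generation 3: 00010010000100000  (repeats generation 1; period 2)
generation 8: 11010010110101111
position 6 holds 1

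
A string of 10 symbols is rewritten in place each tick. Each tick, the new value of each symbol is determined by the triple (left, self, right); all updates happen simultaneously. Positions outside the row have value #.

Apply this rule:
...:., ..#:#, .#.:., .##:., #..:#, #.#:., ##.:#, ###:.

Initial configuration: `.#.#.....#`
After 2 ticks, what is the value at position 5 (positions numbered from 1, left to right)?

....#...#.
#..#.#.#..
position 5 holds .

.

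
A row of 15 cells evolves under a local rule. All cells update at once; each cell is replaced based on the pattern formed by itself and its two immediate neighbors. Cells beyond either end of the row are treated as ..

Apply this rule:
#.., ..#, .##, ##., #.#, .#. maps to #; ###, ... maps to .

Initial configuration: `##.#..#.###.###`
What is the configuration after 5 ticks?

#########.###.#
#.......###.###
##.....##.###.#
###...#####.###
#.##.##...###.#

#.##.##...###.#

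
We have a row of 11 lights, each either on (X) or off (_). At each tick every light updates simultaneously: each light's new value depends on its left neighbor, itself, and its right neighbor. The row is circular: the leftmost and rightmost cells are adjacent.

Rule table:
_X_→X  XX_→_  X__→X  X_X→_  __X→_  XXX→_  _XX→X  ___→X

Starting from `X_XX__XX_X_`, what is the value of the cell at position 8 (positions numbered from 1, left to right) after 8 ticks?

X_X_X_X__X_
X_X_X_XX_X_
X_X_X_X__X_  (repeats tick 1; period 2)
tick 8: X_X_X_XX_X_
position 8 holds X

X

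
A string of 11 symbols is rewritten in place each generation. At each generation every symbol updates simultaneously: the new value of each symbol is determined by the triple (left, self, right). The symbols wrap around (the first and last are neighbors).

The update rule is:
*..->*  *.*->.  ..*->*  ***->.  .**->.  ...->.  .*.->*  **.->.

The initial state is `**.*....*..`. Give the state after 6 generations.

*..***...**

...**..****
*.*..**....
*.***..*..*
.....*****.
....*.....*
*..***...**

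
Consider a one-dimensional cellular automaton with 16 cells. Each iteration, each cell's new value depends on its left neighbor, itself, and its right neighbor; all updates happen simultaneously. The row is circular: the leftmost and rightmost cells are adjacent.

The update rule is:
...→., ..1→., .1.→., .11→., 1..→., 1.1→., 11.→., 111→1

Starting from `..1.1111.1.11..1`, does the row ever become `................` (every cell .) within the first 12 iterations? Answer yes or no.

yes

.....11.........
................
all cells are . at iteration 2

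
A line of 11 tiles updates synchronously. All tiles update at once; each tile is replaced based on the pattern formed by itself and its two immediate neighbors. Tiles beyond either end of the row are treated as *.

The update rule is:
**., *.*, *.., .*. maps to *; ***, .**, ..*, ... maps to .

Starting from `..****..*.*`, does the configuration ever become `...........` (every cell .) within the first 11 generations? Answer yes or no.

no

*....**.**.
**....**.**
.**....**..
*.**....**.
**.**....**
.**.**.....
*.**.**....
**.**.**...
.**.**.**..
*.**.**.**.
**.**.**.**
generation 11 is **.**.**.**, still not uniform .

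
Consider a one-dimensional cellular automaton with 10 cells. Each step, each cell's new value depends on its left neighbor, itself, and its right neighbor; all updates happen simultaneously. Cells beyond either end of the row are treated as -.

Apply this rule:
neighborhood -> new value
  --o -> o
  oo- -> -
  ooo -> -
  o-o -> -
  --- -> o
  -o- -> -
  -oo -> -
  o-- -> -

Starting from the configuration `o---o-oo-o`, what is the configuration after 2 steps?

--oo------
oo---ooooo

oo---ooooo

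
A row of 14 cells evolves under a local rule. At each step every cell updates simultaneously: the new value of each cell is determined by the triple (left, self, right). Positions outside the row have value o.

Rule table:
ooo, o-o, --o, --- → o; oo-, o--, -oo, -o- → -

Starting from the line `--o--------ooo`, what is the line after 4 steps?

step 1: -o--ooooooo-oo
step 2: o--o-ooooo-o-o
step 3: --o-o-ooo-o-o-
step 4: -o-o-o-o-o-o-o

-o-o-o-o-o-o-o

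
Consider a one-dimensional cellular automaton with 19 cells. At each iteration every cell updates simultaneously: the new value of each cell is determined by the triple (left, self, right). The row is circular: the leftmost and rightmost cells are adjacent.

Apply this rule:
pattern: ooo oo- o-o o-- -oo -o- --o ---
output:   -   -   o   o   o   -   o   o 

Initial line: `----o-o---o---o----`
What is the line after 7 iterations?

oooo-o-ooo-ooo-oooo
----o-oo--oo--oo---
oooo-oo-ooo-ooo-ooo
----oo-oo--oo--oo--
ooooo-oo-ooo-ooo-oo
-----oo-oo--oo--oo-
oooooo-oo-ooo-ooo-o

oooooo-oo-ooo-ooo-o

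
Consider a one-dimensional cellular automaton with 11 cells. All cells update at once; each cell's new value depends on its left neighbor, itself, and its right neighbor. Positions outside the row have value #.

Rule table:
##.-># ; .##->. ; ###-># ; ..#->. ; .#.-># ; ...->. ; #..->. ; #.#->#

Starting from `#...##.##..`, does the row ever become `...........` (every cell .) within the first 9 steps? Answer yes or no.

step 1: #....##.#..
step 2: #.....###..
step 3: #......##..
step 4: #.......#..
step 5: #.......#..  (fixed point — unchanged through step 9)
step 9 is #.......#.., still not uniform .

no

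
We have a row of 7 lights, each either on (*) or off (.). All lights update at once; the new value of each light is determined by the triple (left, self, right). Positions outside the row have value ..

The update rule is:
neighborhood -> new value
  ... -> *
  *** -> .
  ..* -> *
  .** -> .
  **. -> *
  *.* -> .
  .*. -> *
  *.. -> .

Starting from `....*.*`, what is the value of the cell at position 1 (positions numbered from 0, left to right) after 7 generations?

generation 1: *****.*
generation 2: ....*.*  (repeats generation 0; period 2)
generation 7: *****.*
position 1 holds *

*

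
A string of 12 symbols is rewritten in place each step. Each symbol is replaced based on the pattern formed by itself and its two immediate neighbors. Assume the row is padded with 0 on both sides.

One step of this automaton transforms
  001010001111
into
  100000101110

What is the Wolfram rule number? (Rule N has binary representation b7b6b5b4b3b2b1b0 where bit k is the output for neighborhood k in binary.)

137

position 9: 111 → 1  (bit 7 = 1)
position 11: 110 → 0  (bit 6 = 0)
position 3: 101 → 0  (bit 5 = 0)
position 5: 100 → 0  (bit 4 = 0)
position 8: 011 → 1  (bit 3 = 1)
position 2: 010 → 0  (bit 2 = 0)
position 1: 001 → 0  (bit 1 = 0)
position 0: 000 → 1  (bit 0 = 1)
bits b7..b0 = 10001001 = 137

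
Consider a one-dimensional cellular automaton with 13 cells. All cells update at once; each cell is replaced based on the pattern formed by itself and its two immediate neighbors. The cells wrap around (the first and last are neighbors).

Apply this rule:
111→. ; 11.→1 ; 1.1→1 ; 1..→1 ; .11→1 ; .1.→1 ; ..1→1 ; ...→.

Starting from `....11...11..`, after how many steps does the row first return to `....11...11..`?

14

...1111.1111.
..11..111..11
1111111.11111
......111....
.....11.11...
....1111111..
...11.....11.
..1111...1111
111..11.11..1
..11111111111
111.........1
..11.......11
11111.....111
....11...11..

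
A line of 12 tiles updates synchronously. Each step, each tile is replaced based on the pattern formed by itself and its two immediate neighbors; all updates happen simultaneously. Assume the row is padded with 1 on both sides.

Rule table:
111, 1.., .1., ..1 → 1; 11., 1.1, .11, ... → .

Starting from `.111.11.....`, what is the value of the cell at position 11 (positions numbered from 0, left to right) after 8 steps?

..1....1...1
1111..111.1.
111.11.1..1.
11.....1111.
1.1...1.11..
..11.11...11
11.....1.1.1
1.1...11.1..
position 11 holds .

.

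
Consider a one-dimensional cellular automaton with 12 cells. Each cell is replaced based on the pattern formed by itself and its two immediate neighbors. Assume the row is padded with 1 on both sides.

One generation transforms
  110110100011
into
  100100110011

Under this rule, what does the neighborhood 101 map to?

0

At position 2 the neighborhood is 101; the next row has 0 there.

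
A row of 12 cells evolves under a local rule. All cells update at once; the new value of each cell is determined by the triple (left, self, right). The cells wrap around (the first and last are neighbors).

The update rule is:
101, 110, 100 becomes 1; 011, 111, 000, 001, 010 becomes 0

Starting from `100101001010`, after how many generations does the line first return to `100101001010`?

12

generation 1: 010010100101
generation 2: 101001010010
generation 3: 010100101001
generation 4: 101010010100
generation 5: 010101001010
generation 6: 001010100101
generation 7: 100101010010
generation 8: 010010101001
generation 9: 101001010100
generation 10: 010100101010
generation 11: 001010010101
generation 12: 100101001010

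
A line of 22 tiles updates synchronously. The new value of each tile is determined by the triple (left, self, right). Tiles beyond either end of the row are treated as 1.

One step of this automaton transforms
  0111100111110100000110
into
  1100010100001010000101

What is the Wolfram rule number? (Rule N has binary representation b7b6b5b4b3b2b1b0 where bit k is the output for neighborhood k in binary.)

position 2: 111 → 0  (bit 7 = 0)
position 4: 110 → 0  (bit 6 = 0)
position 0: 101 → 1  (bit 5 = 1)
position 5: 100 → 1  (bit 4 = 1)
position 1: 011 → 1  (bit 3 = 1)
position 13: 010 → 0  (bit 2 = 0)
position 6: 001 → 0  (bit 1 = 0)
position 15: 000 → 0  (bit 0 = 0)
bits b7..b0 = 00111000 = 56

56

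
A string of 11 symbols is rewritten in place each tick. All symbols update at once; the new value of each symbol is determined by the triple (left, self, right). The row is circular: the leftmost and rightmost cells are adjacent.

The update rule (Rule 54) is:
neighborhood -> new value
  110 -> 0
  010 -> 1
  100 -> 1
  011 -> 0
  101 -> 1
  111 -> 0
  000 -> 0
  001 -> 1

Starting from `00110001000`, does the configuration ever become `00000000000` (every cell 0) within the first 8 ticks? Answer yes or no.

tick 1: 01001011100
tick 2: 11111100010
tick 3: 00000010111
tick 4: 10000111000
tick 5: 11001000101
tick 6: 00111101110
tick 7: 01000010001
tick 8: 11100111011
tick 8 is 11100111011, still not uniform 0

no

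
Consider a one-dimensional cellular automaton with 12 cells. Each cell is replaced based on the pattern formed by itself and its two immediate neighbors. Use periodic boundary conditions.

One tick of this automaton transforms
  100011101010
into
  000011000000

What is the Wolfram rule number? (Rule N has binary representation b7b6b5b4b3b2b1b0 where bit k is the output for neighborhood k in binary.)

position 5: 111 → 1  (bit 7 = 1)
position 6: 110 → 0  (bit 6 = 0)
position 7: 101 → 0  (bit 5 = 0)
position 1: 100 → 0  (bit 4 = 0)
position 4: 011 → 1  (bit 3 = 1)
position 0: 010 → 0  (bit 2 = 0)
position 3: 001 → 0  (bit 1 = 0)
position 2: 000 → 0  (bit 0 = 0)
bits b7..b0 = 10001000 = 136

136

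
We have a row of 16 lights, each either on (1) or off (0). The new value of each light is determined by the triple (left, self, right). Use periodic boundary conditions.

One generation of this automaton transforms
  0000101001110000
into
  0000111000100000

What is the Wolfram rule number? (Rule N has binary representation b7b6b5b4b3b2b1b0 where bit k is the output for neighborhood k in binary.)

position 10: 111 → 1  (bit 7 = 1)
position 11: 110 → 0  (bit 6 = 0)
position 5: 101 → 1  (bit 5 = 1)
position 7: 100 → 0  (bit 4 = 0)
position 9: 011 → 0  (bit 3 = 0)
position 4: 010 → 1  (bit 2 = 1)
position 3: 001 → 0  (bit 1 = 0)
position 0: 000 → 0  (bit 0 = 0)
bits b7..b0 = 10100100 = 164

164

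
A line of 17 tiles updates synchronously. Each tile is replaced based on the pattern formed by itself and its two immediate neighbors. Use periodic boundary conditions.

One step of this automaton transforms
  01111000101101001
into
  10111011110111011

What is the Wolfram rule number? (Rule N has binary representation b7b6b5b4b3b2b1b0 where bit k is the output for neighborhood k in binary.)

position 2: 111 → 1  (bit 7 = 1)
position 4: 110 → 1  (bit 6 = 1)
position 0: 101 → 1  (bit 5 = 1)
position 5: 100 → 0  (bit 4 = 0)
position 1: 011 → 0  (bit 3 = 0)
position 8: 010 → 1  (bit 2 = 1)
position 7: 001 → 1  (bit 1 = 1)
position 6: 000 → 1  (bit 0 = 1)
bits b7..b0 = 11100111 = 231

231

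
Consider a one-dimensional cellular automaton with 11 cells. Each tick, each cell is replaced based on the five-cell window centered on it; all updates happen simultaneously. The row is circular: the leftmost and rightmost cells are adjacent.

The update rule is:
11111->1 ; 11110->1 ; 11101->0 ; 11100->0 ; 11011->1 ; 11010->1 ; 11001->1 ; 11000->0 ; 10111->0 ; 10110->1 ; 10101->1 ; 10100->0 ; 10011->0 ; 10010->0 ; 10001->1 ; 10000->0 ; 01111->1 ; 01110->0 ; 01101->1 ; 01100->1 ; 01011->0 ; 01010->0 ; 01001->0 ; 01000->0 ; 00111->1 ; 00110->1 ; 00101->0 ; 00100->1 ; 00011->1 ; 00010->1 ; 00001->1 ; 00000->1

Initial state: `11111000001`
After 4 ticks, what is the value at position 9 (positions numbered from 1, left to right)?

1

11110001111
11100111111
11010111111
10110011111
position 9 holds 1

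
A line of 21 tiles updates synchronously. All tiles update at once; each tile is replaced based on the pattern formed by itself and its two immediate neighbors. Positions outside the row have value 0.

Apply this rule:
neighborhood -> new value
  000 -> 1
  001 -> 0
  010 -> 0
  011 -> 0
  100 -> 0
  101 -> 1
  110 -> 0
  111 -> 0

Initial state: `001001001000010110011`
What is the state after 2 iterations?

001111111000000011111

100000000011001000000
001111111000000011111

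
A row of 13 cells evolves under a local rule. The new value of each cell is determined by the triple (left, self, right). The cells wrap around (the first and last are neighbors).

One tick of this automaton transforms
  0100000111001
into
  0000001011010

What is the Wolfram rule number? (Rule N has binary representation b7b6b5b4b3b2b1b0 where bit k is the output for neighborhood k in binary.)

position 8: 111 → 1  (bit 7 = 1)
position 9: 110 → 1  (bit 6 = 1)
position 0: 101 → 0  (bit 5 = 0)
position 2: 100 → 0  (bit 4 = 0)
position 7: 011 → 0  (bit 3 = 0)
position 1: 010 → 0  (bit 2 = 0)
position 6: 001 → 1  (bit 1 = 1)
position 3: 000 → 0  (bit 0 = 0)
bits b7..b0 = 11000010 = 194

194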